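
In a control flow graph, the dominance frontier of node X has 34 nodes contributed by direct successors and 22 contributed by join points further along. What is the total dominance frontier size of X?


DF(X) = direct successor contributions + join point contributions
= 34 + 22 = 56

56


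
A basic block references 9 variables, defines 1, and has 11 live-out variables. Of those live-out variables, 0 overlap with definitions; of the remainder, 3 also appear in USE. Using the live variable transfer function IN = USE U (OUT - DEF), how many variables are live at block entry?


OUT - DEF: 11 - 0 = 11
|IN| = |USE| + |OUT - DEF| - |USE ∩ (OUT - DEF)| = 9 + 11 - 3 = 17

17


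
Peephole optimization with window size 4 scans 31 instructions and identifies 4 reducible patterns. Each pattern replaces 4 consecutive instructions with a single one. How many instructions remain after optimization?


Each match removes 3 instructions.
Total removed = 4 * 3 = 12
Remaining = 31 - 12 = 19

19


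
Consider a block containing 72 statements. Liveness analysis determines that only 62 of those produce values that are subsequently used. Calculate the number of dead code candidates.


Dead code = total statements - live definitions
= 72 - 62 = 10

10


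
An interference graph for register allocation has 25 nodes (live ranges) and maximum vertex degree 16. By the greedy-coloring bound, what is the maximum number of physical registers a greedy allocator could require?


Greedy coloring never needs more than (max_degree + 1) colors: when coloring a vertex, at most max_degree neighbors are already colored.
Upper bound = 16 + 1 = 17

17


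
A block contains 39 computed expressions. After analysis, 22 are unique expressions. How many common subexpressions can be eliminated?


CSE count = total expressions - unique expressions
= 39 - 22 = 17

17


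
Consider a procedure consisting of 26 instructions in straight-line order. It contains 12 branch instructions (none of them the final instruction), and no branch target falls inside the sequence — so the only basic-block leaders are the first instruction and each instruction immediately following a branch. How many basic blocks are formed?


With no in-sequence branch targets, the leaders are the first instruction plus the instruction after each branch.
Number of basic blocks = branches + 1
= 12 + 1 = 13

13


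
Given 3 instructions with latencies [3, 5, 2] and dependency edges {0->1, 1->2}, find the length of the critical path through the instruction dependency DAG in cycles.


Compute longest path through dependency graph: dist(Ik) = max over predecessors of dist + latency(Ik).
dist(I0) = latency 3 = 3
dist(I1) = dist(I0) + 5 = 3 + 5 = 8
dist(I2) = dist(I1) + 2 = 8 + 2 = 10
Critical path = max dist = 10

10


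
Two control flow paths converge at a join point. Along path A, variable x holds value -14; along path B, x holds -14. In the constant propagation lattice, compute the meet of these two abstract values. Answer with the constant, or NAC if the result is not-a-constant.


Meet operation: if both paths give the same constant, result is that constant; if they differ, result is NAC (not-a-constant).
Path A: -14, Path B: -14 -> equal
Result: constant -> -14

-14


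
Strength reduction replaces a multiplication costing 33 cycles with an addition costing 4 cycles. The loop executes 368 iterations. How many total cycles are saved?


Per-iteration saving = 33 - 4 = 29
Total saved = 368 * 29 = 10672

10672


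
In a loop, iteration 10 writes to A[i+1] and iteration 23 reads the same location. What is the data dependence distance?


Distance = read iteration - write iteration
= 23 - 10 = 13

13


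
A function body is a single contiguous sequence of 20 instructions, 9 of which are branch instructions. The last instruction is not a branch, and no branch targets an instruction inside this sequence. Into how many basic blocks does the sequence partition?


With no in-sequence branch targets, the leaders are the first instruction plus the instruction after each branch.
Number of basic blocks = branches + 1
= 9 + 1 = 10

10


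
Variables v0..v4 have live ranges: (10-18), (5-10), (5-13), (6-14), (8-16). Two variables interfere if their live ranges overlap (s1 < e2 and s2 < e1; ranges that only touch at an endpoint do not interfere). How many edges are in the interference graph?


Check all pairs for overlapping intervals.
Two intervals (s1,e1) and (s2,e2) overlap if s1 < e2 and s2 < e1.
v0 (10-18) vs v1..v4: overlaps v2, v3, v4 -> 3
v1 (5-10) vs v2..v4: overlaps v2, v3, v4 -> 3
v2 (5-13) vs v3..v4: overlaps v3, v4 -> 2
v3 (6-14) vs v4: overlaps v4 -> 1
Total overlapping pairs = 3 + 3 + 2 + 1 = 9

9


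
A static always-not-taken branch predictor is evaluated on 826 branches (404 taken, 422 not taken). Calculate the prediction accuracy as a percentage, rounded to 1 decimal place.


Predictor: always-not-taken
Correct predictions = 422
Accuracy = 422 / 826 * 100 = 51.1%

51.1


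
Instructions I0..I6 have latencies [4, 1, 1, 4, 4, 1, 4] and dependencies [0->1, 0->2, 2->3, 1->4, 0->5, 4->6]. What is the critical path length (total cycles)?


Compute longest path through dependency graph: dist(Ik) = max over predecessors of dist + latency(Ik).
dist(I0) = latency 4 = 4
dist(I1) = dist(I0) + 1 = 4 + 1 = 5
dist(I2) = dist(I0) + 1 = 4 + 1 = 5
dist(I3) = dist(I2) + 4 = 5 + 4 = 9
dist(I4) = dist(I1) + 4 = 5 + 4 = 9
dist(I5) = dist(I0) + 1 = 4 + 1 = 5
dist(I6) = dist(I4) + 4 = 9 + 4 = 13
Critical path = max dist = 13

13


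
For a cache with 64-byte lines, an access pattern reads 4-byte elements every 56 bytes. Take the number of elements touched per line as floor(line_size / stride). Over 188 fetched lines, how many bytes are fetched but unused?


Elements per line = floor(64 / 56) = 1
Bytes used per line = 1 * 4 = 4
Wasted per line = 64 - 4 = 60
Total wasted = 60 * 188 = 11280

11280


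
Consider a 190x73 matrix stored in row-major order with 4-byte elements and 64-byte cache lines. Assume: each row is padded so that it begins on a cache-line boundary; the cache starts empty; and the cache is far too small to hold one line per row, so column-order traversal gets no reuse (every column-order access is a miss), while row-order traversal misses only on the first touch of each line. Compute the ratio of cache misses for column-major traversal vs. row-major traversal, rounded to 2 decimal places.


Each row occupies 73 * 4 = 292 bytes and starts on a line boundary, so it spans ceil(292 / 64) = 5 cache lines.
Row-major traversal misses (one per line touched): 190 * ceil(73 * 4 / 64) = 950
Column-major traversal misses (no reuse, every access misses): 190 * 73 = 13870
Ratio = 13870 / 950 = 14.6

14.6


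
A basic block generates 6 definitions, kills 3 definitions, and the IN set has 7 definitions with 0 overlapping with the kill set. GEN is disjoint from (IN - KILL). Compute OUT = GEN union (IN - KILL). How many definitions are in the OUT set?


IN - KILL: 7 - 0 = 7 surviving definitions
OUT = GEN + surviving = 6 + 7 = 13

13


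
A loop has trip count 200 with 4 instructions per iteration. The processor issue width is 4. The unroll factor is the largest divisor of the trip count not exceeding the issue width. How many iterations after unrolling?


Largest divisor of 200 <= 4 is 4
New iterations = 200 / 4 = 50

50


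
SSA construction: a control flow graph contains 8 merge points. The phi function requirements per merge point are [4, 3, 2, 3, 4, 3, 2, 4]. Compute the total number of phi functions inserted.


Total phi functions = sum of phi functions at each join node
= 4 + 3 + 2 + 3 + 4 + 3 + 2 + 4 = 25

25


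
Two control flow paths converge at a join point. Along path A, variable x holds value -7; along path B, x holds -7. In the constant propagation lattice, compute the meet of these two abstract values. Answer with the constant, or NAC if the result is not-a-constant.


Meet operation: if both paths give the same constant, result is that constant; if they differ, result is NAC (not-a-constant).
Path A: -7, Path B: -7 -> equal
Result: constant -> -7

-7


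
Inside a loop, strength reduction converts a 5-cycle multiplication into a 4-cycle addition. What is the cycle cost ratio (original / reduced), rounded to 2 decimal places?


Ratio = mult_cost / add_cost = 5 / 4 = 1.25

1.25


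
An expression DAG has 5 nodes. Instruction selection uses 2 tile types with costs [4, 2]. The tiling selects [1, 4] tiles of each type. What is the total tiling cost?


Total cost = sum(count_i * cost_i)
= 1*4 + 4*2
= 12

12


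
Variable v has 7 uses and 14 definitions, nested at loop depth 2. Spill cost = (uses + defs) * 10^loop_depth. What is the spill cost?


uses + defs = 7 + 14 = 21
10^2 = 100
Spill cost = 21 * 100 = 2100

2100


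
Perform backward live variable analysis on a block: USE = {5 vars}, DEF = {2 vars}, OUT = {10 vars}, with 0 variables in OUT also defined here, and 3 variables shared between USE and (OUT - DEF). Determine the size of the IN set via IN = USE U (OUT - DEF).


OUT - DEF: 10 - 0 = 10
|IN| = |USE| + |OUT - DEF| - |USE ∩ (OUT - DEF)| = 5 + 10 - 3 = 12

12


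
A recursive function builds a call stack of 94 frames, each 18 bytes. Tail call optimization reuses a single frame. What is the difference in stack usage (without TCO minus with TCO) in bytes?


Without TCO: 94 * 18 = 1692 bytes
With TCO: reuse 1 frame = 18 bytes
Savings = 1692 - 18 = 1674

1674


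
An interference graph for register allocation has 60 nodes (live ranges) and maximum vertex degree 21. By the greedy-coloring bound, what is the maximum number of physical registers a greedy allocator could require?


Greedy coloring never needs more than (max_degree + 1) colors: when coloring a vertex, at most max_degree neighbors are already colored.
Upper bound = 21 + 1 = 22

22


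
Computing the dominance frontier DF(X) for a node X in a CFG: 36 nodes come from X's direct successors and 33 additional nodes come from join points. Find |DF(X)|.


DF(X) = direct successor contributions + join point contributions
= 36 + 33 = 69

69


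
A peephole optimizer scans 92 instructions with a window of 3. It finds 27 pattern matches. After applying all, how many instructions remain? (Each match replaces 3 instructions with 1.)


Each match removes 2 instructions.
Total removed = 27 * 2 = 54
Remaining = 92 - 54 = 38

38


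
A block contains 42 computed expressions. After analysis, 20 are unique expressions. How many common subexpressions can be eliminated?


CSE count = total expressions - unique expressions
= 42 - 20 = 22

22


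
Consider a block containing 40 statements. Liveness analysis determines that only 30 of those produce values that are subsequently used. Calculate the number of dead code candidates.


Dead code = total statements - live definitions
= 40 - 30 = 10

10


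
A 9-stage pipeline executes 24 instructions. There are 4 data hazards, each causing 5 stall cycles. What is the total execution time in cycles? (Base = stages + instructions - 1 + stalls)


Base cycles = 9 + 24 - 1 = 32
Total stalls = 4 * 5 = 20
Total = 32 + 20 = 52

52


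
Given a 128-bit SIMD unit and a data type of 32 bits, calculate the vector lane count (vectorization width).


Width = SIMD bits / data type bits
= 128 / 32 = 4

4


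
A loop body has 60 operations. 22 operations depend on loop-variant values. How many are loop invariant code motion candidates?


Invariant candidates = total - loop-dependent
= 60 - 22 = 38

38


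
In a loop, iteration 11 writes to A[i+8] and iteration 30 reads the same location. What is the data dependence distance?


Distance = read iteration - write iteration
= 30 - 11 = 19

19


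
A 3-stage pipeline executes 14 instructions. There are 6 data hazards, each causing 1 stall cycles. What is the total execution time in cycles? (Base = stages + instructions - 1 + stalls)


Base cycles = 3 + 14 - 1 = 16
Total stalls = 6 * 1 = 6
Total = 16 + 6 = 22

22


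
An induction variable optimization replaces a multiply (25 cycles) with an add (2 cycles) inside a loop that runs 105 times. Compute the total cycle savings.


Per-iteration saving = 25 - 2 = 23
Total saved = 105 * 23 = 2415

2415


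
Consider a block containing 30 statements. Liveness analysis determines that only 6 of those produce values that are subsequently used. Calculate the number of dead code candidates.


Dead code = total statements - live definitions
= 30 - 6 = 24

24


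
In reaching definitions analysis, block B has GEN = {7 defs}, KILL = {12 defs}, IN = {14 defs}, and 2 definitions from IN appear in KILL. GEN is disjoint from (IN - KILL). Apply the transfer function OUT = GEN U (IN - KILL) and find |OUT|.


IN - KILL: 14 - 2 = 12 surviving definitions
OUT = GEN + surviving = 7 + 12 = 19

19


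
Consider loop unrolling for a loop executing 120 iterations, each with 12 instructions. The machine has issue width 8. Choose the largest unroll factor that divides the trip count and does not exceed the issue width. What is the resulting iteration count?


Largest divisor of 120 <= 8 is 8
New iterations = 120 / 8 = 15

15


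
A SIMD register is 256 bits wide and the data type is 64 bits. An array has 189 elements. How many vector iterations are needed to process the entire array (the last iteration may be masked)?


Width = 256 / 64 = 4 elements per vector op
Iterations = ceil(189 / 4) = 48

48


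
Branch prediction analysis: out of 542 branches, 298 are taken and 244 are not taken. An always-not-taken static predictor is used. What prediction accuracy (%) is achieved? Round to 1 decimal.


Predictor: always-not-taken
Correct predictions = 244
Accuracy = 244 / 542 * 100 = 45.0%

45.0


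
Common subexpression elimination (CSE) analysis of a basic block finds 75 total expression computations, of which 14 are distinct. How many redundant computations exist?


CSE count = total expressions - unique expressions
= 75 - 14 = 61

61


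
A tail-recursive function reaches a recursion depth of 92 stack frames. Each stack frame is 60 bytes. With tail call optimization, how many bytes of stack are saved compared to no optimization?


Without TCO: 92 * 60 = 5520 bytes
With TCO: reuse 1 frame = 60 bytes
Savings = 5520 - 60 = 5460

5460


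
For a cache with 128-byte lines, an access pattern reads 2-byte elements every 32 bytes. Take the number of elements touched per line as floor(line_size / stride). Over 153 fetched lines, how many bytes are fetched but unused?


Elements per line = floor(128 / 32) = 4
Bytes used per line = 4 * 2 = 8
Wasted per line = 128 - 8 = 120
Total wasted = 120 * 153 = 18360

18360


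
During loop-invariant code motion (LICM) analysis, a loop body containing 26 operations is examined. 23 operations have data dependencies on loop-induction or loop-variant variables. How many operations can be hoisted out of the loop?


Invariant candidates = total - loop-dependent
= 26 - 23 = 3

3


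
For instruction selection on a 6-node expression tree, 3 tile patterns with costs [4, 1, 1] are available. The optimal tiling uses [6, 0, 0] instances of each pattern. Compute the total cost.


Total cost = sum(count_i * cost_i)
= 6*4 + 0*1 + 0*1
= 24

24


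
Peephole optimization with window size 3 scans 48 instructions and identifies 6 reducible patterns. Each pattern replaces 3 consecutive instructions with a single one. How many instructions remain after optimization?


Each match removes 2 instructions.
Total removed = 6 * 2 = 12
Remaining = 48 - 12 = 36

36


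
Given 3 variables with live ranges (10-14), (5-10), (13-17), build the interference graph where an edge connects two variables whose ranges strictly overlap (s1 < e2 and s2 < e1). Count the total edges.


Check all pairs for overlapping intervals.
Two intervals (s1,e1) and (s2,e2) overlap if s1 < e2 and s2 < e1.
v0 (10-14) vs v1..v2: overlaps v2 -> 1
v1 (5-10) vs v2: overlaps none -> 0
Total overlapping pairs = 1 + 0 = 1

1


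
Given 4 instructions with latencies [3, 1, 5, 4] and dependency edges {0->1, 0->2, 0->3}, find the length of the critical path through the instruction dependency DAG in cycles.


Compute longest path through dependency graph: dist(Ik) = max over predecessors of dist + latency(Ik).
dist(I0) = latency 3 = 3
dist(I1) = dist(I0) + 1 = 3 + 1 = 4
dist(I2) = dist(I0) + 5 = 3 + 5 = 8
dist(I3) = dist(I0) + 4 = 3 + 4 = 7
Critical path = max dist = 8

8


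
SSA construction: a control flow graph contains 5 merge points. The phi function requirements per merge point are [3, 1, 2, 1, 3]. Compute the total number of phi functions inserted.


Total phi functions = sum of phi functions at each join node
= 3 + 1 + 2 + 1 + 3 = 10

10


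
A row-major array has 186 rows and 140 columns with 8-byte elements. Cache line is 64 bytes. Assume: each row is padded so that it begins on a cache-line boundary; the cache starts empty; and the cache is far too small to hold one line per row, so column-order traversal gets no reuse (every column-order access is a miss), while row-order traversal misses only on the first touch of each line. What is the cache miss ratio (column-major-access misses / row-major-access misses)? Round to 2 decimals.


Each row occupies 140 * 8 = 1120 bytes and starts on a line boundary, so it spans ceil(1120 / 64) = 18 cache lines.
Row-major traversal misses (one per line touched): 186 * ceil(140 * 8 / 64) = 3348
Column-major traversal misses (no reuse, every access misses): 186 * 140 = 26040
Ratio = 26040 / 3348 = 7.78

7.78


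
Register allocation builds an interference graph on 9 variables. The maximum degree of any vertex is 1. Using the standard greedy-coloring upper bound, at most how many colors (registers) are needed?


Greedy coloring never needs more than (max_degree + 1) colors: when coloring a vertex, at most max_degree neighbors are already colored.
Upper bound = 1 + 1 = 2

2


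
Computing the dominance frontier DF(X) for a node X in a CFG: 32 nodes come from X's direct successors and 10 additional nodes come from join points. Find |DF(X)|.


DF(X) = direct successor contributions + join point contributions
= 32 + 10 = 42

42


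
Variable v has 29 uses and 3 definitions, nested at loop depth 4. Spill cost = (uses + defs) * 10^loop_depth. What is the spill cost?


uses + defs = 29 + 3 = 32
10^4 = 10000
Spill cost = 32 * 10000 = 320000

320000


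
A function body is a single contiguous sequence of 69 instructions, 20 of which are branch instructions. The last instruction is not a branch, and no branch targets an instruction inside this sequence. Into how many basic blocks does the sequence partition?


With no in-sequence branch targets, the leaders are the first instruction plus the instruction after each branch.
Number of basic blocks = branches + 1
= 20 + 1 = 21

21


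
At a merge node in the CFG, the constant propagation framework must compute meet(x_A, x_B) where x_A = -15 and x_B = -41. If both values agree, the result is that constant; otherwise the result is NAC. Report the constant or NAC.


Meet operation: if both paths give the same constant, result is that constant; if they differ, result is NAC (not-a-constant).
Path A: -15, Path B: -41 -> differ
Result: not-a-constant -> NAC

NAC


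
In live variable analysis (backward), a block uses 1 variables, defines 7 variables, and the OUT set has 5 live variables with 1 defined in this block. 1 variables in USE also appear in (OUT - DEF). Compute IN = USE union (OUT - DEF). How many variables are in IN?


OUT - DEF: 5 - 1 = 4
|IN| = |USE| + |OUT - DEF| - |USE ∩ (OUT - DEF)| = 1 + 4 - 1 = 4

4


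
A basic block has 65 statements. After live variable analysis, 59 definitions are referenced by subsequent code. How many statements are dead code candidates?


Dead code = total statements - live definitions
= 65 - 59 = 6

6


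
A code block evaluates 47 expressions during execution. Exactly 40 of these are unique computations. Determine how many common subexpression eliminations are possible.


CSE count = total expressions - unique expressions
= 47 - 40 = 7

7


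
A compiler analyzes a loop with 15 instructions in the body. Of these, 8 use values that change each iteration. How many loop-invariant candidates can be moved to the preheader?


Invariant candidates = total - loop-dependent
= 15 - 8 = 7

7


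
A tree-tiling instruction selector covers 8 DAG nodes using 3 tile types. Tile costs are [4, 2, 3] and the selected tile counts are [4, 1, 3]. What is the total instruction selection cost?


Total cost = sum(count_i * cost_i)
= 4*4 + 1*2 + 3*3
= 27

27


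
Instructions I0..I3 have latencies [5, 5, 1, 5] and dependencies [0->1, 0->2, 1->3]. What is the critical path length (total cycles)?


Compute longest path through dependency graph: dist(Ik) = max over predecessors of dist + latency(Ik).
dist(I0) = latency 5 = 5
dist(I1) = dist(I0) + 5 = 5 + 5 = 10
dist(I2) = dist(I0) + 1 = 5 + 1 = 6
dist(I3) = dist(I1) + 5 = 10 + 5 = 15
Critical path = max dist = 15

15


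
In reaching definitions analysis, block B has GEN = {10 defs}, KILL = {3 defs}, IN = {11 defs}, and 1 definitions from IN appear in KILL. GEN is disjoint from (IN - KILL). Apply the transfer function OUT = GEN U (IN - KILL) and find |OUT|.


IN - KILL: 11 - 1 = 10 surviving definitions
OUT = GEN + surviving = 10 + 10 = 20

20


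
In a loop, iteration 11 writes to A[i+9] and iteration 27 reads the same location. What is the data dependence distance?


Distance = read iteration - write iteration
= 27 - 11 = 16

16


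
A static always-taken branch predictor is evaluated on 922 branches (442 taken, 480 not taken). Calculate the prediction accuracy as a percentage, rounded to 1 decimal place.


Predictor: always-taken
Correct predictions = 442
Accuracy = 442 / 922 * 100 = 47.9%

47.9


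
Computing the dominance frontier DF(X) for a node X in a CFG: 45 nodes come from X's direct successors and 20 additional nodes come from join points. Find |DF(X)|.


DF(X) = direct successor contributions + join point contributions
= 45 + 20 = 65

65


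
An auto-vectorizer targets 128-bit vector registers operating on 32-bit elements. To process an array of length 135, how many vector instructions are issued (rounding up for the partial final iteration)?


Width = 128 / 32 = 4 elements per vector op
Iterations = ceil(135 / 4) = 34

34


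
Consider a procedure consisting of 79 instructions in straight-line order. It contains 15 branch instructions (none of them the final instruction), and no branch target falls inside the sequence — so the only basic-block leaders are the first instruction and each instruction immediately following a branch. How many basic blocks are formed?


With no in-sequence branch targets, the leaders are the first instruction plus the instruction after each branch.
Number of basic blocks = branches + 1
= 15 + 1 = 16

16


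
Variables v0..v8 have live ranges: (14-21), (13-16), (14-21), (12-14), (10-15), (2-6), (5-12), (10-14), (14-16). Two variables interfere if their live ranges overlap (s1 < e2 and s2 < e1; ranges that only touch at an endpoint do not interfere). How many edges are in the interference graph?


Check all pairs for overlapping intervals.
Two intervals (s1,e1) and (s2,e2) overlap if s1 < e2 and s2 < e1.
v0 (14-21) vs v1..v8: overlaps v1, v2, v4, v8 -> 4
v1 (13-16) vs v2..v8: overlaps v2, v3, v4, v7, v8 -> 5
v2 (14-21) vs v3..v8: overlaps v4, v8 -> 2
v3 (12-14) vs v4..v8: overlaps v4, v7 -> 2
v4 (10-15) vs v5..v8: overlaps v6, v7, v8 -> 3
v5 (2-6) vs v6..v8: overlaps v6 -> 1
v6 (5-12) vs v7..v8: overlaps v7 -> 1
v7 (10-14) vs v8: overlaps none -> 0
Total overlapping pairs = 4 + 5 + 2 + 2 + 3 + 1 + 1 + 0 = 18

18


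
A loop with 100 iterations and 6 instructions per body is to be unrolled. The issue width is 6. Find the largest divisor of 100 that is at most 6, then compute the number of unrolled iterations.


Largest divisor of 100 <= 6 is 5
New iterations = 100 / 5 = 20

20


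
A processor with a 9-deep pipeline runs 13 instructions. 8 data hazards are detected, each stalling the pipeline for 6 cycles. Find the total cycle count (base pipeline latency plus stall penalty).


Base cycles = 9 + 13 - 1 = 21
Total stalls = 8 * 6 = 48
Total = 21 + 48 = 69

69


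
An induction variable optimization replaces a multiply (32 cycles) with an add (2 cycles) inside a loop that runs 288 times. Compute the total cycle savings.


Per-iteration saving = 32 - 2 = 30
Total saved = 288 * 30 = 8640

8640


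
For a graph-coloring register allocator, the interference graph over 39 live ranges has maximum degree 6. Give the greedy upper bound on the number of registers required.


Greedy coloring never needs more than (max_degree + 1) colors: when coloring a vertex, at most max_degree neighbors are already colored.
Upper bound = 6 + 1 = 7

7


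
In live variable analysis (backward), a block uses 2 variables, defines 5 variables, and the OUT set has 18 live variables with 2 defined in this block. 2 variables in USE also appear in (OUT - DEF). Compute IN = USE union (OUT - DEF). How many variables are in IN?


OUT - DEF: 18 - 2 = 16
|IN| = |USE| + |OUT - DEF| - |USE ∩ (OUT - DEF)| = 2 + 16 - 2 = 16

16


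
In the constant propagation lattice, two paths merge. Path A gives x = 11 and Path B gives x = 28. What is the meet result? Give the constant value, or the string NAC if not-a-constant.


Meet operation: if both paths give the same constant, result is that constant; if they differ, result is NAC (not-a-constant).
Path A: 11, Path B: 28 -> differ
Result: not-a-constant -> NAC

NAC


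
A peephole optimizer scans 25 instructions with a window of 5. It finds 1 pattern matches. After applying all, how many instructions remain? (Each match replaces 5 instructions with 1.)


Each match removes 4 instructions.
Total removed = 1 * 4 = 4
Remaining = 25 - 4 = 21

21


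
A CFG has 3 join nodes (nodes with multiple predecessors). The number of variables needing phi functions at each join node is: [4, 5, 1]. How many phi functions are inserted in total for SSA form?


Total phi functions = sum of phi functions at each join node
= 4 + 5 + 1 = 10

10


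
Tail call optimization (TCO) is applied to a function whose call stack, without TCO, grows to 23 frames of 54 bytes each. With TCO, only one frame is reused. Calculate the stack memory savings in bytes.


Without TCO: 23 * 54 = 1242 bytes
With TCO: reuse 1 frame = 54 bytes
Savings = 1242 - 54 = 1188

1188


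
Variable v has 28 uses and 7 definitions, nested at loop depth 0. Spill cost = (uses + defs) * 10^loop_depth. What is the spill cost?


uses + defs = 28 + 7 = 35
10^0 = 1
Spill cost = 35 * 1 = 35

35


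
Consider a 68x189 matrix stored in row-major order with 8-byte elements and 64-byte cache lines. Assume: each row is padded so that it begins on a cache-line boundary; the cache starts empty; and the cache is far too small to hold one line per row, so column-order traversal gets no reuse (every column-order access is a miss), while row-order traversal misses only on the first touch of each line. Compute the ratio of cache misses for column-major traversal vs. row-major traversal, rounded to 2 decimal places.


Each row occupies 189 * 8 = 1512 bytes and starts on a line boundary, so it spans ceil(1512 / 64) = 24 cache lines.
Row-major traversal misses (one per line touched): 68 * ceil(189 * 8 / 64) = 1632
Column-major traversal misses (no reuse, every access misses): 68 * 189 = 12852
Ratio = 12852 / 1632 = 7.88

7.88


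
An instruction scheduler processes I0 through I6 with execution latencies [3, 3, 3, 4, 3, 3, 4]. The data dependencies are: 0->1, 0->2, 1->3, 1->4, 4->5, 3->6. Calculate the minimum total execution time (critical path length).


Compute longest path through dependency graph: dist(Ik) = max over predecessors of dist + latency(Ik).
dist(I0) = latency 3 = 3
dist(I1) = dist(I0) + 3 = 3 + 3 = 6
dist(I2) = dist(I0) + 3 = 3 + 3 = 6
dist(I3) = dist(I1) + 4 = 6 + 4 = 10
dist(I4) = dist(I1) + 3 = 6 + 3 = 9
dist(I5) = dist(I4) + 3 = 9 + 3 = 12
dist(I6) = dist(I3) + 4 = 10 + 4 = 14
Critical path = max dist = 14

14


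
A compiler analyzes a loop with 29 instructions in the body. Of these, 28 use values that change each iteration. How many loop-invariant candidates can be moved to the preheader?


Invariant candidates = total - loop-dependent
= 29 - 28 = 1

1


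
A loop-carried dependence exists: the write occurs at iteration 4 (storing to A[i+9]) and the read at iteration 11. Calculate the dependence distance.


Distance = read iteration - write iteration
= 11 - 4 = 7

7


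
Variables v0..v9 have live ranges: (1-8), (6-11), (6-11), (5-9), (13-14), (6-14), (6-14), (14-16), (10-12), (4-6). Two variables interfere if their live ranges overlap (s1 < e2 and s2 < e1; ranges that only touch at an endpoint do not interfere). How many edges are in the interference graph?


Check all pairs for overlapping intervals.
Two intervals (s1,e1) and (s2,e2) overlap if s1 < e2 and s2 < e1.
v0 (1-8) vs v1..v9: overlaps v1, v2, v3, v5, v6, v9 -> 6
v1 (6-11) vs v2..v9: overlaps v2, v3, v5, v6, v8 -> 5
v2 (6-11) vs v3..v9: overlaps v3, v5, v6, v8 -> 4
v3 (5-9) vs v4..v9: overlaps v5, v6, v9 -> 3
v4 (13-14) vs v5..v9: overlaps v5, v6 -> 2
v5 (6-14) vs v6..v9: overlaps v6, v8 -> 2
v6 (6-14) vs v7..v9: overlaps v8 -> 1
v7 (14-16) vs v8..v9: overlaps none -> 0
v8 (10-12) vs v9: overlaps none -> 0
Total overlapping pairs = 6 + 5 + 4 + 3 + 2 + 2 + 1 + 0 + 0 = 23

23


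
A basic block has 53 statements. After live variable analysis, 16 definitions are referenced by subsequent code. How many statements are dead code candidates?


Dead code = total statements - live definitions
= 53 - 16 = 37

37


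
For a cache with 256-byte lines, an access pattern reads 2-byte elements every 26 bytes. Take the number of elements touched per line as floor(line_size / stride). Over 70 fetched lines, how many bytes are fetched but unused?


Elements per line = floor(256 / 26) = 9
Bytes used per line = 9 * 2 = 18
Wasted per line = 256 - 18 = 238
Total wasted = 238 * 70 = 16660

16660


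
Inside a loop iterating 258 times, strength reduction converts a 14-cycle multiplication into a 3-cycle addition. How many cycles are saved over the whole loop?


Per-iteration saving = 14 - 3 = 11
Total saved = 258 * 11 = 2838

2838


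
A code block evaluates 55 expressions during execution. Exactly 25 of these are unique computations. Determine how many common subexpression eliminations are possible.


CSE count = total expressions - unique expressions
= 55 - 25 = 30

30


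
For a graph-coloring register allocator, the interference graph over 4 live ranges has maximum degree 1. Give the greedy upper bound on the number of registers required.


Greedy coloring never needs more than (max_degree + 1) colors: when coloring a vertex, at most max_degree neighbors are already colored.
Upper bound = 1 + 1 = 2

2


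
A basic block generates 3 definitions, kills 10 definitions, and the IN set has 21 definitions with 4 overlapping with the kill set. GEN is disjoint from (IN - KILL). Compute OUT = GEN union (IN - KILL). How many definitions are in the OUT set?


IN - KILL: 21 - 4 = 17 surviving definitions
OUT = GEN + surviving = 3 + 17 = 20

20


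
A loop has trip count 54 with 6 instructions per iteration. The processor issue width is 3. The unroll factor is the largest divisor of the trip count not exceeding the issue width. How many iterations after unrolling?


Largest divisor of 54 <= 3 is 3
New iterations = 54 / 3 = 18

18


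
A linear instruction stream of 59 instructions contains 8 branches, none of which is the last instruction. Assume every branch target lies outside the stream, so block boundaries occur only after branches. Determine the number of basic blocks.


With no in-sequence branch targets, the leaders are the first instruction plus the instruction after each branch.
Number of basic blocks = branches + 1
= 8 + 1 = 9

9


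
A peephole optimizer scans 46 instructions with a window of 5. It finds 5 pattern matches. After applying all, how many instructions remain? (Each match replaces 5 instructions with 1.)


Each match removes 4 instructions.
Total removed = 5 * 4 = 20
Remaining = 46 - 20 = 26

26


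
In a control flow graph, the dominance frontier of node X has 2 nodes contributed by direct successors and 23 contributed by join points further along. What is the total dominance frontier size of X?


DF(X) = direct successor contributions + join point contributions
= 2 + 23 = 25

25


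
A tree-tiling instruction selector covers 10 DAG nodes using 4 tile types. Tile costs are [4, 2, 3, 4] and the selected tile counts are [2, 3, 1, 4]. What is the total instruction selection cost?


Total cost = sum(count_i * cost_i)
= 2*4 + 3*2 + 1*3 + 4*4
= 33

33


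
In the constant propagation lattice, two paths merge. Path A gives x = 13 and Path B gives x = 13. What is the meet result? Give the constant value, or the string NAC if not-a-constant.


Meet operation: if both paths give the same constant, result is that constant; if they differ, result is NAC (not-a-constant).
Path A: 13, Path B: 13 -> equal
Result: constant -> 13

13


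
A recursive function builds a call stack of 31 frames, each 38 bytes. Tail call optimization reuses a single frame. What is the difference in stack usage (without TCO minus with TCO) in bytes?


Without TCO: 31 * 38 = 1178 bytes
With TCO: reuse 1 frame = 38 bytes
Savings = 1178 - 38 = 1140

1140


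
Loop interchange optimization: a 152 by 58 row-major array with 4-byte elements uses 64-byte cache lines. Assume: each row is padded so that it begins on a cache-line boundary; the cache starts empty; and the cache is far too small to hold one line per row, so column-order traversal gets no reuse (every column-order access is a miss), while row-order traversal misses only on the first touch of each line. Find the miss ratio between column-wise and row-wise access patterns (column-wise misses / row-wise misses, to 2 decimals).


Each row occupies 58 * 4 = 232 bytes and starts on a line boundary, so it spans ceil(232 / 64) = 4 cache lines.
Row-major traversal misses (one per line touched): 152 * ceil(58 * 4 / 64) = 608
Column-major traversal misses (no reuse, every access misses): 152 * 58 = 8816
Ratio = 8816 / 608 = 14.5

14.5


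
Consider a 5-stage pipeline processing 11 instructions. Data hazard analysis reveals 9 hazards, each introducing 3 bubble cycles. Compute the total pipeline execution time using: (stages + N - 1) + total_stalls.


Base cycles = 5 + 11 - 1 = 15
Total stalls = 9 * 3 = 27
Total = 15 + 27 = 42

42


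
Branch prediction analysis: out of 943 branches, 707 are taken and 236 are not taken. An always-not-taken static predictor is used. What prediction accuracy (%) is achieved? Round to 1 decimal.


Predictor: always-not-taken
Correct predictions = 236
Accuracy = 236 / 943 * 100 = 25.0%

25.0


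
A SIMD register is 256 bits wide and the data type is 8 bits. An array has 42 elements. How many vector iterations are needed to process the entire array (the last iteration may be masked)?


Width = 256 / 8 = 32 elements per vector op
Iterations = ceil(42 / 32) = 2

2


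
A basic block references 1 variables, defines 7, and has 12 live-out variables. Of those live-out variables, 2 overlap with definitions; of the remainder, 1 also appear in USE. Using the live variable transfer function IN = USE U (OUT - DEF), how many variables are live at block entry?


OUT - DEF: 12 - 2 = 10
|IN| = |USE| + |OUT - DEF| - |USE ∩ (OUT - DEF)| = 1 + 10 - 1 = 10

10


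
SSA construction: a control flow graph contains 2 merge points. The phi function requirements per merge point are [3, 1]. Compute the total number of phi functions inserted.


Total phi functions = sum of phi functions at each join node
= 3 + 1 = 4

4


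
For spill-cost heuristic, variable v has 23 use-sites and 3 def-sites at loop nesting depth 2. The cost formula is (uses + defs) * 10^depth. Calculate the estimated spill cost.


uses + defs = 23 + 3 = 26
10^2 = 100
Spill cost = 26 * 100 = 2600

2600


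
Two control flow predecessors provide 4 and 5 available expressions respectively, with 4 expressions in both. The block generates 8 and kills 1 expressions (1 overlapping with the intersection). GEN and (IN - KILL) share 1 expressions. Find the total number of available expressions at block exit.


IN = intersection of predecessors = 4
IN - KILL = 4 - 1 = 3
|OUT| = |GEN| + |IN - KILL| - |GEN ∩ (IN - KILL)| = 8 + 3 - 1 = 10

10


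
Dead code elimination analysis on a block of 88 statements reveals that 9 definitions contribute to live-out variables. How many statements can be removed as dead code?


Dead code = total statements - live definitions
= 88 - 9 = 79

79


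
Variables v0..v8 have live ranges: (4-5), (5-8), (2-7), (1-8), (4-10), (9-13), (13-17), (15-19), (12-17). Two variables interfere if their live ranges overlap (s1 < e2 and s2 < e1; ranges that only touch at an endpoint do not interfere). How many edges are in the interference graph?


Check all pairs for overlapping intervals.
Two intervals (s1,e1) and (s2,e2) overlap if s1 < e2 and s2 < e1.
v0 (4-5) vs v1..v8: overlaps v2, v3, v4 -> 3
v1 (5-8) vs v2..v8: overlaps v2, v3, v4 -> 3
v2 (2-7) vs v3..v8: overlaps v3, v4 -> 2
v3 (1-8) vs v4..v8: overlaps v4 -> 1
v4 (4-10) vs v5..v8: overlaps v5 -> 1
v5 (9-13) vs v6..v8: overlaps v8 -> 1
v6 (13-17) vs v7..v8: overlaps v7, v8 -> 2
v7 (15-19) vs v8: overlaps v8 -> 1
Total overlapping pairs = 3 + 3 + 2 + 1 + 1 + 1 + 2 + 1 = 14

14


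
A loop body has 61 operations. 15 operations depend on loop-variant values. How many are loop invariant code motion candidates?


Invariant candidates = total - loop-dependent
= 61 - 15 = 46

46


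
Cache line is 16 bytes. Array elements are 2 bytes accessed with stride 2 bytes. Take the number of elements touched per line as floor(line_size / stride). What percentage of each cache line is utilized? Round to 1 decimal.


Elements per cache line = floor(16 / 2) = 8
Bytes used = 8 * 2 = 16
Utilization = 16 / 16 * 100 = 100.0%

100.0


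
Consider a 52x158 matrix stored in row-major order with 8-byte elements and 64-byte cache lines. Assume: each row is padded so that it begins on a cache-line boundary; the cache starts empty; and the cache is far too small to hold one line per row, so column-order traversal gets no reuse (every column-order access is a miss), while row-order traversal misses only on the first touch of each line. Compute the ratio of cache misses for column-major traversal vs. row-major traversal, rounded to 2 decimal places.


Each row occupies 158 * 8 = 1264 bytes and starts on a line boundary, so it spans ceil(1264 / 64) = 20 cache lines.
Row-major traversal misses (one per line touched): 52 * ceil(158 * 8 / 64) = 1040
Column-major traversal misses (no reuse, every access misses): 52 * 158 = 8216
Ratio = 8216 / 1040 = 7.9

7.9


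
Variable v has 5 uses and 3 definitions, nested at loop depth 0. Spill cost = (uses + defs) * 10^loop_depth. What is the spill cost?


uses + defs = 5 + 3 = 8
10^0 = 1
Spill cost = 8 * 1 = 8

8


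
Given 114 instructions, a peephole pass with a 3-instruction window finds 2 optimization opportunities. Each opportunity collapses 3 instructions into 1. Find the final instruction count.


Each match removes 2 instructions.
Total removed = 2 * 2 = 4
Remaining = 114 - 4 = 110

110


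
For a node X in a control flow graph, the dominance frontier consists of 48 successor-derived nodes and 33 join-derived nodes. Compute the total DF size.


DF(X) = direct successor contributions + join point contributions
= 48 + 33 = 81

81
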